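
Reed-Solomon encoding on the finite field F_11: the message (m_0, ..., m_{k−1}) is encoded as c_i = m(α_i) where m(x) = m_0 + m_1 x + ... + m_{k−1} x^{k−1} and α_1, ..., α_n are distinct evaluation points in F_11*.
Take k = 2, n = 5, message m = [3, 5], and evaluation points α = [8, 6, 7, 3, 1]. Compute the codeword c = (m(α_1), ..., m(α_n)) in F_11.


c = [10, 0, 5, 7, 8]

Message polynomial: m(x) = 3 + 5·x (mod 11).
For each evaluation point α_i, compute m(α_i) mod 11:
  α_1 = 8: Horner steps 5 → 10, so m(8) = 10.
  α_2 = 6: Horner steps 5 → 0, so m(6) = 0.
  α_3 = 7: Horner steps 5 → 5, so m(7) = 5.
  α_4 = 3: Horner steps 5 → 7, so m(3) = 7.
  α_5 = 1: Horner steps 5 → 8, so m(1) = 8.
Codeword c = [10, 0, 5, 7, 8] ∈ F_11^5.


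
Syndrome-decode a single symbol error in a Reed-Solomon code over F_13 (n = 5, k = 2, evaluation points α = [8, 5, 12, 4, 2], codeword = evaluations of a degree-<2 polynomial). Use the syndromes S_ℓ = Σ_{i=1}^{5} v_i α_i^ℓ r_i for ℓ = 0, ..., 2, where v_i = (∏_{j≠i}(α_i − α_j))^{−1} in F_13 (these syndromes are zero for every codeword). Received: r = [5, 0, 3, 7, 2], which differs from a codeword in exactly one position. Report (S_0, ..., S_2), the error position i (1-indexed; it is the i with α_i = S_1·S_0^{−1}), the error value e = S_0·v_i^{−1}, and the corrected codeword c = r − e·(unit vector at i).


S = (8, 3, 6), error at position 5, error magnitude e = 7, c = [5, 0, 3, 7, 8].

Step 1: column multipliers v_i = (∏_{j≠i}(α_i − α_j))^{−1} mod 13.
  i = 1 (α = 8): (8−5)(8−12)(8−4)(8−2) = 3·(−4)·4·6 = −288 ≡ 11, so v_1 = 11^{−1} = 6 (mod 13).
  i = 2 (α = 5): (5−8)(5−12)(5−4)(5−2) = (−3)·(−7)·1·3 = 63 ≡ 11, so v_2 = 11^{−1} = 6 (mod 13).
  i = 3 (α = 12): (12−8)(12−5)(12−4)(12−2) = 4·7·8·10 = 2240 ≡ 4, so v_3 = 4^{−1} = 10 (mod 13).
  i = 4 (α = 4): (4−8)(4−5)(4−12)(4−2) = (−4)·(−1)·(−8)·2 = −64 ≡ 1, so v_4 = 1^{−1} = 1 (mod 13).
  i = 5 (α = 2): (2−8)(2−5)(2−12)(2−4) = (−6)·(−3)·(−10)·(−2) = 360 ≡ 9, so v_5 = 9^{−1} = 3 (mod 13).
  v = [6, 6, 10, 1, 3].
Step 2: syndromes of r = [5, 0, 3, 7, 2] (all sums mod 13).
  S_0 = Σ v_i r_i = 6·5 + 6·0 + 10·3 + 1·7 + 3·2 = 73 ≡ 8.
  S_1 = Σ v_i α_i r_i = 6·8·5 + 6·5·0 + 10·12·3 + 1·4·7 + 3·2·2 = 640 ≡ 3.
  α_i^2 mod 13 = [12, 12, 1, 3, 4].
  S_2 = Σ v_i α_i^2 r_i = 6·12·5 + 6·12·0 + 10·1·3 + 1·3·7 + 3·4·2 = 435 ≡ 6.
  S = (8, 3, 6) ≠ 0, so r is not a codeword (an error is present).
Step 3: locate the error. For a single error e at position i, S_ℓ = v_i·e·α_i^ℓ, so α_err = S_1/S_0.
  S_0^{−1} = 8^{−1} = 5 (mod 13), so α_err = 3·5 = 15 ≡ 2 = α_5. Error position i = 5.
  Consistency check: S_2/S_1 = 6·9 = 54 ≡ 2 = α_err ✓ (single-error assumption holds).
Step 4: error magnitude e = S_0/v_5 = S_0·∏_{j≠5}(α_5 − α_j) = 8·9 = 72 ≡ 7 (mod 13).
Step 5: correct position 5: c_5 = r_5 − e = 2 − 7 ≡ 8 (mod 13). Hence c = [5, 0, 3, 7, 8].
  Check: interpolating c through the α_i gives m(x) = 9 + 6·x (degree < 2) with m(α_i) = c_i for every i, so c is indeed a codeword.


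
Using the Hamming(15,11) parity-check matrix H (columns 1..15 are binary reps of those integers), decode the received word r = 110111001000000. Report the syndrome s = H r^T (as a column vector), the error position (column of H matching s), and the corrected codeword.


s = (1, 1, 0, 1)^T, error position = 13, corrected codeword c = 110111001000100

Compute s = H r^T mod 2 one row at a time:
  s_1 = 0 + 1 + 0 + 0 + 0 + 0 + 0 + 0 = 1 ≡ 1 (mod 2).
  s_2 = 1 + 1 + 1 + 0 + 0 + 0 + 0 + 0 = 3 ≡ 1 (mod 2).
  s_3 = 1 + 0 + 1 + 0 + 0 + 0 + 0 + 0 = 2 ≡ 0 (mod 2).
  s_4 = 1 + 0 + 1 + 0 + 1 + 0 + 0 + 0 = 3 ≡ 1 (mod 2).
s = (1, 1, 0, 1)^T — this equals column 13 of H (binary 1101), so error is at position 13.
Correct: flip bit 13 of r = 110111001000000 to get c = 110111001000100.


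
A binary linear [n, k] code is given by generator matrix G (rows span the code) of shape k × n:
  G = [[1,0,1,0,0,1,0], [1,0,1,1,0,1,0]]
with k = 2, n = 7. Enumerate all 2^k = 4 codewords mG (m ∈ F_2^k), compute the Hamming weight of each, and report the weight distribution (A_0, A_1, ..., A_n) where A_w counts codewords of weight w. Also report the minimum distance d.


Weight distribution: A_0 = 1, A_1 = 1, A_3 = 1, A_4 = 1. Minimum distance d = 1.

Enumerate all 2^2 = 4 messages m ∈ F_2^2.
For each, compute codeword c = mG in F_2^7, then tally its weight.
  m = 00 → c = 0000000, weight = 0.
  m = 10 → c = 1010010, weight = 3.
  m = 01 → c = 1011010, weight = 4.
  m = 11 → c = 0001000, weight = 1.
Tally weights:
  weight 0: 1 codewords.
  weight 1: 1 codewords.
  weight 3: 1 codewords.
  weight 4: 1 codewords.
Minimum distance d = smallest w > 0 with A_w > 0 = 1.
Sanity: Σ A_w = 4 = 2^2 = 4 ✓.


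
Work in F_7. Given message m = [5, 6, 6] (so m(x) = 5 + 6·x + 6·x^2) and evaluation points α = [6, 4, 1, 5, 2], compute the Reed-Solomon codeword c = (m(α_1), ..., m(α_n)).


c = [5, 6, 3, 3, 6]

Message polynomial: m(x) = 5 + 6·x + 6·x^2 (mod 7).
For each evaluation point α_i, compute m(α_i) mod 7:
  α_1 = 6: Horner steps 6 → 0 → 5, so m(6) = 5.
  α_2 = 4: Horner steps 6 → 2 → 6, so m(4) = 6.
  α_3 = 1: Horner steps 6 → 5 → 3, so m(1) = 3.
  α_4 = 5: Horner steps 6 → 1 → 3, so m(5) = 3.
  α_5 = 2: Horner steps 6 → 4 → 6, so m(2) = 6.
Codeword c = [5, 6, 3, 3, 6] ∈ F_7^5.


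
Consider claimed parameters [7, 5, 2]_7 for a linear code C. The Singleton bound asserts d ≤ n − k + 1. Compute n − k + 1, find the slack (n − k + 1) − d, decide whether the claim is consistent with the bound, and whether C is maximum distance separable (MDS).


Singleton RHS = n − k + 1 = 3, slack = 1, bound satisfied, not MDS.

Singleton bound: d ≤ n − k + 1.
Here n = 7, k = 5, so n − k + 1 = 3.
Given d = 2, check d ≤ 3: YES.
Slack = (n − k + 1) − d = 1.
The code is NOT MDS (slack = 1 > 0).
Description: the claimed parameters are [7, 5, 2]_7; such a code would be non-MDS.


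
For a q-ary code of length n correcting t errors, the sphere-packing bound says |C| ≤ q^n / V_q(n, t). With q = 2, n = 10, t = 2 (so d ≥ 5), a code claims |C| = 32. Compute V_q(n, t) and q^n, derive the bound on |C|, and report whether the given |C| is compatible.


V_q(n, t) = 56, q^n = 1024, Hamming bound = 18, |C| = 32 > bound (violated).

Step 1: Compute V_q(n, t) = Σ_{j=0}^2 C(n, j) (q−1)^j.
  j = 0: C(10,0)·(1)^0 = 1·1 = 1.
  j = 1: C(10,1)·(1)^1 = 10·1 = 10.
  j = 2: C(10,2)·(1)^2 = 45·1 = 45.
  V_q(n, t) = 1 + 10 + 45 = 56.
Step 2: q^n = 2^10 = 1024.
Step 3: Hamming bound ⌊q^n / V_q(n,t)⌋ = ⌊1024/56⌋ = 18.
Step 4: Compare |C| = 32 to 18: violated.
The claimed |C| lies above the Hamming bound, so no 2-ary code of length 10 with d ≥ 5 can have 32 codewords.


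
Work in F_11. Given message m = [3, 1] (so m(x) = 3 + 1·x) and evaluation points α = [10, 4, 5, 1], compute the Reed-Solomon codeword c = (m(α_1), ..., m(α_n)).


c = [2, 7, 8, 4]

Message polynomial: m(x) = 3 + 1·x (mod 11).
For each evaluation point α_i, compute m(α_i) mod 11:
  α_1 = 10: Horner steps 1 → 2, so m(10) = 2.
  α_2 = 4: Horner steps 1 → 7, so m(4) = 7.
  α_3 = 5: Horner steps 1 → 8, so m(5) = 8.
  α_4 = 1: Horner steps 1 → 4, so m(1) = 4.
Codeword c = [2, 7, 8, 4] ∈ F_11^4.


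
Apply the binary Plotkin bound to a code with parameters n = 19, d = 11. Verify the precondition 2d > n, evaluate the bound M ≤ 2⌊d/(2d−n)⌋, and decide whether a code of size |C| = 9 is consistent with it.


Plotkin bound M ≤ 6; given |C| = 9 > bound (violated).

Check applicability: 2d = 22, n = 19.
2d − n = 3 > 0, so Plotkin applies.
Compute d/(2d−n) = 11/3 ≈ 3.6667.
⌊d/(2d−n)⌋ = 3.
Plotkin bound: M ≤ 2·3 = 6.
Given |C| = 9, check: VIOLATED.
This |C| is above the Plotkin bound, so no binary code with n = 19, d = 11 and 9 codewords exists.


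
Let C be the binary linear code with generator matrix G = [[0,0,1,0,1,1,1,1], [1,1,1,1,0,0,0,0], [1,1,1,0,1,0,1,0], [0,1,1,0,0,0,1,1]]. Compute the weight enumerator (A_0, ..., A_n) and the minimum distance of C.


Weight distribution: A_0 = 1, A_3 = 3, A_4 = 7, A_5 = 4, A_7 = 1. Minimum distance d = 3.

Enumerate all 2^4 = 16 messages m ∈ F_2^4.
For each, compute codeword c = mG in F_2^8, then tally its weight.
  m = 0000 → c = 00000000, weight = 0.
  m = 1000 → c = 00101111, weight = 5.
  m = 0100 → c = 11110000, weight = 4.
  m = 1100 → c = 11011111, weight = 7.
  m = 0010 → c = 11101010, weight = 5.
  m = 1010 → c = 11000101, weight = 4.
  m = 0110 → c = 00011010, weight = 3.
  m = 1110 → c = 00110101, weight = 4.
  m = 0001 → c = 01100011, weight = 4.
  m = 1001 → c = 01001100, weight = 3.
  m = 0101 → c = 10010011, weight = 4.
  m = 1101 → c = 10111100, weight = 5.
  m = 0011 → c = 10001001, weight = 3.
  m = 1011 → c = 10100110, weight = 4.
  m = 0111 → c = 01111001, weight = 5.
  m = 1111 → c = 01010110, weight = 4.
Tally weights:
  weight 0: 1 codewords.
  weight 3: 3 codewords.
  weight 4: 7 codewords.
  weight 5: 4 codewords.
  weight 7: 1 codewords.
Minimum distance d = smallest w > 0 with A_w > 0 = 3.
Sanity: Σ A_w = 16 = 2^4 = 16 ✓.


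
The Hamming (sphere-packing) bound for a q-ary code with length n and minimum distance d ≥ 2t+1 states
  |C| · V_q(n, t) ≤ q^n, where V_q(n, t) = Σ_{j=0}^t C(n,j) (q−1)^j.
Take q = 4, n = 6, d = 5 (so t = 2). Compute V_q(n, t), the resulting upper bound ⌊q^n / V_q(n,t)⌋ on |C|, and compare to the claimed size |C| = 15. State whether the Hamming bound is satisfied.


V_q(n, t) = 154, q^n = 4096, Hamming bound = 26, |C| = 15 ≤ bound (satisfied).

Step 1: Compute V_q(n, t) = Σ_{j=0}^2 C(n, j) (q−1)^j.
  j = 0: C(6,0)·(3)^0 = 1·1 = 1.
  j = 1: C(6,1)·(3)^1 = 6·3 = 18.
  j = 2: C(6,2)·(3)^2 = 15·9 = 135.
  V_q(n, t) = 1 + 18 + 135 = 154.
Step 2: q^n = 4^6 = 4096.
Step 3: Hamming bound ⌊q^n / V_q(n,t)⌋ = ⌊4096/154⌋ = 26.
Step 4: Compare |C| = 15 to 26: satisfied.
The claimed |C| lies below the Hamming bound.


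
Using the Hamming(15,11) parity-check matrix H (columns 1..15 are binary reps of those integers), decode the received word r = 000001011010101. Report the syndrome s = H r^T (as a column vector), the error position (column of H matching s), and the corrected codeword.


s = (1, 1, 1, 0)^T, error position = 14, corrected codeword c = 000001011010111

Compute s = H r^T mod 2 one row at a time:
  s_1 = 1 + 1 + 0 + 1 + 0 + 1 + 0 + 1 = 5 ≡ 1 (mod 2).
  s_2 = 0 + 0 + 1 + 0 + 0 + 1 + 0 + 1 = 3 ≡ 1 (mod 2).
  s_3 = 0 + 0 + 1 + 0 + 0 + 1 + 0 + 1 = 3 ≡ 1 (mod 2).
  s_4 = 0 + 0 + 0 + 0 + 1 + 1 + 1 + 1 = 4 ≡ 0 (mod 2).
s = (1, 1, 1, 0)^T — this equals column 14 of H (binary 1110), so error is at position 14.
Correct: flip bit 14 of r = 000001011010101 to get c = 000001011010111.


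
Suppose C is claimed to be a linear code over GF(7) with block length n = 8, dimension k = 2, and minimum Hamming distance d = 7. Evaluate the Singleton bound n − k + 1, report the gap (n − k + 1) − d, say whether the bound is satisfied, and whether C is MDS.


Singleton RHS = n − k + 1 = 7, slack = 0, bound satisfied, MDS.

Singleton bound: d ≤ n − k + 1.
Here n = 8, k = 2, so n − k + 1 = 7.
Given d = 7, check d ≤ 7: YES.
Slack = (n − k + 1) − d = 0.
The code is MDS (slack = 0).
Description: the claimed parameters are [8, 2, 7]_7; such a code would be MDS (meets Singleton bound).


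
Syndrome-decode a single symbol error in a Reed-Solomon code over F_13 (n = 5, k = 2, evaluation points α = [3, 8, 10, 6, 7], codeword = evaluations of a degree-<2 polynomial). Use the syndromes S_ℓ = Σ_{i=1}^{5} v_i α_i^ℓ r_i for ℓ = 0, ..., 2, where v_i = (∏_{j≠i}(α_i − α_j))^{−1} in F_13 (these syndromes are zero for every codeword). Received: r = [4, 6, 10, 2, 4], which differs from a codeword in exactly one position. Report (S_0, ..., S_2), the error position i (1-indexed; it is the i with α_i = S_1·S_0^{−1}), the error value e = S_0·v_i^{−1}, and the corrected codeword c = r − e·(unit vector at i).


S = (2, 6, 5), error at position 1, error magnitude e = 8, c = [9, 6, 10, 2, 4].

Step 1: column multipliers v_i = (∏_{j≠i}(α_i − α_j))^{−1} mod 13.
  i = 1 (α = 3): (3−8)(3−10)(3−6)(3−7) = (−5)·(−7)·(−3)·(−4) = 420 ≡ 4, so v_1 = 4^{−1} = 10 (mod 13).
  i = 2 (α = 8): (8−3)(8−10)(8−6)(8−7) = 5·(−2)·2·1 = −20 ≡ 6, so v_2 = 6^{−1} = 11 (mod 13).
  i = 3 (α = 10): (10−3)(10−8)(10−6)(10−7) = 7·2·4·3 = 168 ≡ 12, so v_3 = 12^{−1} = 12 (mod 13).
  i = 4 (α = 6): (6−3)(6−8)(6−10)(6−7) = 3·(−2)·(−4)·(−1) = −24 ≡ 2, so v_4 = 2^{−1} = 7 (mod 13).
  i = 5 (α = 7): (7−3)(7−8)(7−10)(7−6) = 4·(−1)·(−3)·1 = 12 ≡ 12, so v_5 = 12^{−1} = 12 (mod 13).
  v = [10, 11, 12, 7, 12].
Step 2: syndromes of r = [4, 6, 10, 2, 4] (all sums mod 13).
  S_0 = Σ v_i r_i = 10·4 + 11·6 + 12·10 + 7·2 + 12·4 = 288 ≡ 2.
  S_1 = Σ v_i α_i r_i = 10·3·4 + 11·8·6 + 12·10·10 + 7·6·2 + 12·7·4 = 2268 ≡ 6.
  α_i^2 mod 13 = [9, 12, 9, 10, 10].
  S_2 = Σ v_i α_i^2 r_i = 10·9·4 + 11·12·6 + 12·9·10 + 7·10·2 + 12·10·4 = 2852 ≡ 5.
  S = (2, 6, 5) ≠ 0, so r is not a codeword (an error is present).
Step 3: locate the error. For a single error e at position i, S_ℓ = v_i·e·α_i^ℓ, so α_err = S_1/S_0.
  S_0^{−1} = 2^{−1} = 7 (mod 13), so α_err = 6·7 = 42 ≡ 3 = α_1. Error position i = 1.
  Consistency check: S_2/S_1 = 5·11 = 55 ≡ 3 = α_err ✓ (single-error assumption holds).
Step 4: error magnitude e = S_0/v_1 = S_0·∏_{j≠1}(α_1 − α_j) = 2·4 = 8 ≡ 8 (mod 13).
Step 5: correct position 1: c_1 = r_1 − e = 4 − 8 ≡ 9 (mod 13). Hence c = [9, 6, 10, 2, 4].
  Check: interpolating c through the α_i gives m(x) = 3 + 2·x (degree < 2) with m(α_i) = c_i for every i, so c is indeed a codeword.


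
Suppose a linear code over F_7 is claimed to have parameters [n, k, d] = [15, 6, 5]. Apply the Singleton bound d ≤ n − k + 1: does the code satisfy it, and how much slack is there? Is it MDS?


Singleton RHS = n − k + 1 = 10, slack = 5, bound satisfied, not MDS.

Singleton bound: d ≤ n − k + 1.
Here n = 15, k = 6, so n − k + 1 = 10.
Given d = 5, check d ≤ 10: YES.
Slack = (n − k + 1) − d = 5.
The code is NOT MDS (slack = 5 > 0).
Description: the claimed parameters are [15, 6, 5]_7; such a code would be non-MDS.


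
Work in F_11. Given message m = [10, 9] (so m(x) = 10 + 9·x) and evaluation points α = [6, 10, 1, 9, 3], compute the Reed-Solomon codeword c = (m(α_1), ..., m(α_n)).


c = [9, 1, 8, 3, 4]

Message polynomial: m(x) = 10 + 9·x (mod 11).
For each evaluation point α_i, compute m(α_i) mod 11:
  α_1 = 6: Horner steps 9 → 9, so m(6) = 9.
  α_2 = 10: Horner steps 9 → 1, so m(10) = 1.
  α_3 = 1: Horner steps 9 → 8, so m(1) = 8.
  α_4 = 9: Horner steps 9 → 3, so m(9) = 3.
  α_5 = 3: Horner steps 9 → 4, so m(3) = 4.
Codeword c = [9, 1, 8, 3, 4] ∈ F_11^5.


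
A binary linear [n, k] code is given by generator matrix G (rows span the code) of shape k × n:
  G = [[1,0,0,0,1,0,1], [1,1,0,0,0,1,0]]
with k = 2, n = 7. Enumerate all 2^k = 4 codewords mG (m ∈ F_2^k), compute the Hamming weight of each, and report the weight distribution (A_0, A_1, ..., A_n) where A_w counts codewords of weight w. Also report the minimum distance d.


Weight distribution: A_0 = 1, A_3 = 2, A_4 = 1. Minimum distance d = 3.

Enumerate all 2^2 = 4 messages m ∈ F_2^2.
For each, compute codeword c = mG in F_2^7, then tally its weight.
  m = 00 → c = 0000000, weight = 0.
  m = 10 → c = 1000101, weight = 3.
  m = 01 → c = 1100010, weight = 3.
  m = 11 → c = 0100111, weight = 4.
Tally weights:
  weight 0: 1 codewords.
  weight 3: 2 codewords.
  weight 4: 1 codewords.
Minimum distance d = smallest w > 0 with A_w > 0 = 3.
Sanity: Σ A_w = 4 = 2^2 = 4 ✓.


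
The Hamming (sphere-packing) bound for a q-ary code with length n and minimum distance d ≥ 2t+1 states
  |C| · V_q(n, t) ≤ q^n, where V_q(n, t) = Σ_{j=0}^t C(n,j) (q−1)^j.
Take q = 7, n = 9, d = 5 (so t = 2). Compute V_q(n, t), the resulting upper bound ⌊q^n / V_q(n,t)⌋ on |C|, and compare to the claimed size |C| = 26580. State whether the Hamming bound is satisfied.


V_q(n, t) = 1351, q^n = 40353607, Hamming bound = 29869, |C| = 26580 ≤ bound (satisfied).

Step 1: Compute V_q(n, t) = Σ_{j=0}^2 C(n, j) (q−1)^j.
  j = 0: C(9,0)·(6)^0 = 1·1 = 1.
  j = 1: C(9,1)·(6)^1 = 9·6 = 54.
  j = 2: C(9,2)·(6)^2 = 36·36 = 1296.
  V_q(n, t) = 1 + 54 + 1296 = 1351.
Step 2: q^n = 7^9 = 40353607.
Step 3: Hamming bound ⌊q^n / V_q(n,t)⌋ = ⌊40353607/1351⌋ = 29869.
Step 4: Compare |C| = 26580 to 29869: satisfied.
The claimed |C| lies below the Hamming bound.


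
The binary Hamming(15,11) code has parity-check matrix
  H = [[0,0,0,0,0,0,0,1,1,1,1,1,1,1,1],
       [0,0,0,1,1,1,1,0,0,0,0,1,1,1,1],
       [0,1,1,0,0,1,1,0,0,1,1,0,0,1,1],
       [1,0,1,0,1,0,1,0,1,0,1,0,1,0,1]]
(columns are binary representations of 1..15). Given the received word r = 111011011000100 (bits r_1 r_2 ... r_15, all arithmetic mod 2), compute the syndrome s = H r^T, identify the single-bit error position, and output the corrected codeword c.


s = (1, 1, 1, 1)^T, error position = 15, corrected codeword c = 111011011000101

Compute s = H r^T mod 2 one row at a time:
  s_1 = 1 + 1 + 0 + 0 + 0 + 1 + 0 + 0 = 3 ≡ 1 (mod 2).
  s_2 = 0 + 1 + 1 + 0 + 0 + 1 + 0 + 0 = 3 ≡ 1 (mod 2).
  s_3 = 1 + 1 + 1 + 0 + 0 + 0 + 0 + 0 = 3 ≡ 1 (mod 2).
  s_4 = 1 + 1 + 1 + 0 + 1 + 0 + 1 + 0 = 5 ≡ 1 (mod 2).
s = (1, 1, 1, 1)^T — this equals column 15 of H (binary 1111), so error is at position 15.
Correct: flip bit 15 of r = 111011011000100 to get c = 111011011000101.


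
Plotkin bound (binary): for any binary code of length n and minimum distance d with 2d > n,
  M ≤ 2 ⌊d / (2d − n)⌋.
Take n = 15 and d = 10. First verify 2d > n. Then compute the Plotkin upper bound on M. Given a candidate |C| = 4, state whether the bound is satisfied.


Plotkin bound M ≤ 4; given |C| = 4 ≤ bound (satisfied).

Check applicability: 2d = 20, n = 15.
2d − n = 5 > 0, so Plotkin applies.
Compute d/(2d−n) = 10/5 ≈ 2.0000.
⌊d/(2d−n)⌋ = 2.
Plotkin bound: M ≤ 2·2 = 4.
Given |C| = 4, check: satisfied.
This |C| is at the Plotkin bound.


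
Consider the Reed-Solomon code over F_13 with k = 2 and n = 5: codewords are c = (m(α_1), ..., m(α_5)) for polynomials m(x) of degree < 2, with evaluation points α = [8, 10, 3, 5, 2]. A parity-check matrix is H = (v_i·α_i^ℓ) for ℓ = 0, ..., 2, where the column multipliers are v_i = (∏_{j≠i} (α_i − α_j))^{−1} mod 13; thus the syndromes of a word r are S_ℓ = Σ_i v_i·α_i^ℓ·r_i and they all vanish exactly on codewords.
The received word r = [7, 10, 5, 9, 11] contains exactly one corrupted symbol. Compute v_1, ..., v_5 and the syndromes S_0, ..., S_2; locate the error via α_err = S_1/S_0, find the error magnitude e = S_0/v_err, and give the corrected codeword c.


S = (8, 11, 7), error at position 3, error magnitude e = 12, c = [7, 10, 6, 9, 11].

Step 1: column multipliers v_i = (∏_{j≠i}(α_i − α_j))^{−1} mod 13.
  i = 1 (α = 8): (8−10)(8−3)(8−5)(8−2) = (−2)·5·3·6 = −180 ≡ 2, so v_1 = 2^{−1} = 7 (mod 13).
  i = 2 (α = 10): (10−8)(10−3)(10−5)(10−2) = 2·7·5·8 = 560 ≡ 1, so v_2 = 1^{−1} = 1 (mod 13).
  i = 3 (α = 3): (3−8)(3−10)(3−5)(3−2) = (−5)·(−7)·(−2)·1 = −70 ≡ 8, so v_3 = 8^{−1} = 5 (mod 13).
  i = 4 (α = 5): (5−8)(5−10)(5−3)(5−2) = (−3)·(−5)·2·3 = 90 ≡ 12, so v_4 = 12^{−1} = 12 (mod 13).
  i = 5 (α = 2): (2−8)(2−10)(2−3)(2−5) = (−6)·(−8)·(−1)·(−3) = 144 ≡ 1, so v_5 = 1^{−1} = 1 (mod 13).
  v = [7, 1, 5, 12, 1].
Step 2: syndromes of r = [7, 10, 5, 9, 11] (all sums mod 13).
  S_0 = Σ v_i r_i = 7·7 + 1·10 + 5·5 + 12·9 + 1·11 = 203 ≡ 8.
  S_1 = Σ v_i α_i r_i = 7·8·7 + 1·10·10 + 5·3·5 + 12·5·9 + 1·2·11 = 1129 ≡ 11.
  α_i^2 mod 13 = [12, 9, 9, 12, 4].
  S_2 = Σ v_i α_i^2 r_i = 7·12·7 + 1·9·10 + 5·9·5 + 12·12·9 + 1·4·11 = 2243 ≡ 7.
  S = (8, 11, 7) ≠ 0, so r is not a codeword (an error is present).
Step 3: locate the error. For a single error e at position i, S_ℓ = v_i·e·α_i^ℓ, so α_err = S_1/S_0.
  S_0^{−1} = 8^{−1} = 5 (mod 13), so α_err = 11·5 = 55 ≡ 3 = α_3. Error position i = 3.
  Consistency check: S_2/S_1 = 7·6 = 42 ≡ 3 = α_err ✓ (single-error assumption holds).
Step 4: error magnitude e = S_0/v_3 = S_0·∏_{j≠3}(α_3 − α_j) = 8·8 = 64 ≡ 12 (mod 13).
Step 5: correct position 3: c_3 = r_3 − e = 5 − 12 ≡ 6 (mod 13). Hence c = [7, 10, 6, 9, 11].
  Check: interpolating c through the α_i gives m(x) = 8 + 8·x (degree < 2) with m(α_i) = c_i for every i, so c is indeed a codeword.


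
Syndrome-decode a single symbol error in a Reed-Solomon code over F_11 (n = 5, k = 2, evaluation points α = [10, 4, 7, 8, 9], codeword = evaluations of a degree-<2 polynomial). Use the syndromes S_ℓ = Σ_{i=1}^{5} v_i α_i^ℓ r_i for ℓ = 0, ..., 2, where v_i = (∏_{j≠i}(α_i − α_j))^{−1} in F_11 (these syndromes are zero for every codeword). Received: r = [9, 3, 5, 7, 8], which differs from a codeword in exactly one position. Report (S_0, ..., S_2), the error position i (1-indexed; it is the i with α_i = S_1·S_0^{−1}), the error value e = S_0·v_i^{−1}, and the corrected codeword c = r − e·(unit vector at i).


S = (8, 1, 7), error at position 3, error magnitude e = 10, c = [9, 3, 6, 7, 8].

Step 1: column multipliers v_i = (∏_{j≠i}(α_i − α_j))^{−1} mod 11.
  i = 1 (α = 10): (10−4)(10−7)(10−8)(10−9) = 6·3·2·1 = 36 ≡ 3, so v_1 = 3^{−1} = 4 (mod 11).
  i = 2 (α = 4): (4−10)(4−7)(4−8)(4−9) = (−6)·(−3)·(−4)·(−5) = 360 ≡ 8, so v_2 = 8^{−1} = 7 (mod 11).
  i = 3 (α = 7): (7−10)(7−4)(7−8)(7−9) = (−3)·3·(−1)·(−2) = −18 ≡ 4, so v_3 = 4^{−1} = 3 (mod 11).
  i = 4 (α = 8): (8−10)(8−4)(8−7)(8−9) = (−2)·4·1·(−1) = 8 ≡ 8, so v_4 = 8^{−1} = 7 (mod 11).
  i = 5 (α = 9): (9−10)(9−4)(9−7)(9−8) = (−1)·5·2·1 = −10 ≡ 1, so v_5 = 1^{−1} = 1 (mod 11).
  v = [4, 7, 3, 7, 1].
Step 2: syndromes of r = [9, 3, 5, 7, 8] (all sums mod 11).
  S_0 = Σ v_i r_i = 4·9 + 7·3 + 3·5 + 7·7 + 1·8 = 129 ≡ 8.
  S_1 = Σ v_i α_i r_i = 4·10·9 + 7·4·3 + 3·7·5 + 7·8·7 + 1·9·8 = 1013 ≡ 1.
  α_i^2 mod 11 = [1, 5, 5, 9, 4].
  S_2 = Σ v_i α_i^2 r_i = 4·1·9 + 7·5·3 + 3·5·5 + 7·9·7 + 1·4·8 = 689 ≡ 7.
  S = (8, 1, 7) ≠ 0, so r is not a codeword (an error is present).
Step 3: locate the error. For a single error e at position i, S_ℓ = v_i·e·α_i^ℓ, so α_err = S_1/S_0.
  S_0^{−1} = 8^{−1} = 7 (mod 11), so α_err = 1·7 = 7 ≡ 7 = α_3. Error position i = 3.
  Consistency check: S_2/S_1 = 7·1 = 7 ≡ 7 = α_err ✓ (single-error assumption holds).
Step 4: error magnitude e = S_0/v_3 = S_0·∏_{j≠3}(α_3 − α_j) = 8·4 = 32 ≡ 10 (mod 11).
Step 5: correct position 3: c_3 = r_3 − e = 5 − 10 ≡ 6 (mod 11). Hence c = [9, 3, 6, 7, 8].
  Check: interpolating c through the α_i gives m(x) = 10 + 1·x (degree < 2) with m(α_i) = c_i for every i, so c is indeed a codeword.


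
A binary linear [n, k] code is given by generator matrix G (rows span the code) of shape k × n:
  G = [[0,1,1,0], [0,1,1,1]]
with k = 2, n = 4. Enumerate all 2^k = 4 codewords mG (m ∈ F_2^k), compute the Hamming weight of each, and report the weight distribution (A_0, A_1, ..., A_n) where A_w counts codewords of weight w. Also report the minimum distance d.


Weight distribution: A_0 = 1, A_1 = 1, A_2 = 1, A_3 = 1. Minimum distance d = 1.

Enumerate all 2^2 = 4 messages m ∈ F_2^2.
For each, compute codeword c = mG in F_2^4, then tally its weight.
  m = 00 → c = 0000, weight = 0.
  m = 10 → c = 0110, weight = 2.
  m = 01 → c = 0111, weight = 3.
  m = 11 → c = 0001, weight = 1.
Tally weights:
  weight 0: 1 codewords.
  weight 1: 1 codewords.
  weight 2: 1 codewords.
  weight 3: 1 codewords.
Minimum distance d = smallest w > 0 with A_w > 0 = 1.
Sanity: Σ A_w = 4 = 2^2 = 4 ✓.


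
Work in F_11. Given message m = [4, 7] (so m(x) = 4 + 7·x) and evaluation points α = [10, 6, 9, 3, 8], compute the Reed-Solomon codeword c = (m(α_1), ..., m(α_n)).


c = [8, 2, 1, 3, 5]

Message polynomial: m(x) = 4 + 7·x (mod 11).
For each evaluation point α_i, compute m(α_i) mod 11:
  α_1 = 10: Horner steps 7 → 8, so m(10) = 8.
  α_2 = 6: Horner steps 7 → 2, so m(6) = 2.
  α_3 = 9: Horner steps 7 → 1, so m(9) = 1.
  α_4 = 3: Horner steps 7 → 3, so m(3) = 3.
  α_5 = 8: Horner steps 7 → 5, so m(8) = 5.
Codeword c = [8, 2, 1, 3, 5] ∈ F_11^5.


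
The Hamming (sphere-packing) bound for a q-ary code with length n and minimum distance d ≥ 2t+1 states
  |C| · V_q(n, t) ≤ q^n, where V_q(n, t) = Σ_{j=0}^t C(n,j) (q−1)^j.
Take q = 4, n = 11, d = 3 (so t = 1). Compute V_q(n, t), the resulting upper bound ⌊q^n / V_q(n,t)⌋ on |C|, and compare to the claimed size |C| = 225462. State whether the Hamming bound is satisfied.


V_q(n, t) = 34, q^n = 4194304, Hamming bound = 123361, |C| = 225462 > bound (violated).

Step 1: Compute V_q(n, t) = Σ_{j=0}^1 C(n, j) (q−1)^j.
  j = 0: C(11,0)·(3)^0 = 1·1 = 1.
  j = 1: C(11,1)·(3)^1 = 11·3 = 33.
  V_q(n, t) = 1 + 33 = 34.
Step 2: q^n = 4^11 = 4194304.
Step 3: Hamming bound ⌊q^n / V_q(n,t)⌋ = ⌊4194304/34⌋ = 123361.
Step 4: Compare |C| = 225462 to 123361: violated.
The claimed |C| lies above the Hamming bound, so no 4-ary code of length 11 with d ≥ 3 can have 225462 codewords.


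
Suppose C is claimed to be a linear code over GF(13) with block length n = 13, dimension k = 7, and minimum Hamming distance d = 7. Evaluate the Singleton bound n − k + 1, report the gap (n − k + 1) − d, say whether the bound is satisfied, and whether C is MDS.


Singleton RHS = n − k + 1 = 7, slack = 0, bound satisfied, MDS.

Singleton bound: d ≤ n − k + 1.
Here n = 13, k = 7, so n − k + 1 = 7.
Given d = 7, check d ≤ 7: YES.
Slack = (n − k + 1) − d = 0.
The code is MDS (slack = 0).
Description: the claimed parameters are [13, 7, 7]_13; such a code would be MDS (meets Singleton bound).


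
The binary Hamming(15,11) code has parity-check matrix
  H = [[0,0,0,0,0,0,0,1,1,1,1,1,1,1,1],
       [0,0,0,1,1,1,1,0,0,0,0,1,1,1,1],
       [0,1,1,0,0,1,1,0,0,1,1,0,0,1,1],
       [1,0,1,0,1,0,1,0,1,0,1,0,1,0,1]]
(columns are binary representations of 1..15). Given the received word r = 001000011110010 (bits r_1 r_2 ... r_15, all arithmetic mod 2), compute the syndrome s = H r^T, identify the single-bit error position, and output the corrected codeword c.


s = (1, 1, 0, 1)^T, error position = 13, corrected codeword c = 001000011110110

Compute s = H r^T mod 2 one row at a time:
  s_1 = 1 + 1 + 1 + 1 + 0 + 0 + 1 + 0 = 5 ≡ 1 (mod 2).
  s_2 = 0 + 0 + 0 + 0 + 0 + 0 + 1 + 0 = 1 ≡ 1 (mod 2).
  s_3 = 0 + 1 + 0 + 0 + 1 + 1 + 1 + 0 = 4 ≡ 0 (mod 2).
  s_4 = 0 + 1 + 0 + 0 + 1 + 1 + 0 + 0 = 3 ≡ 1 (mod 2).
s = (1, 1, 0, 1)^T — this equals column 13 of H (binary 1101), so error is at position 13.
Correct: flip bit 13 of r = 001000011110010 to get c = 001000011110110.


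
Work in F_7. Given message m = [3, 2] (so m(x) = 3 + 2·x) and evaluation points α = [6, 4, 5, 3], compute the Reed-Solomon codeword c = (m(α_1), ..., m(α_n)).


c = [1, 4, 6, 2]

Message polynomial: m(x) = 3 + 2·x (mod 7).
For each evaluation point α_i, compute m(α_i) mod 7:
  α_1 = 6: Horner steps 2 → 1, so m(6) = 1.
  α_2 = 4: Horner steps 2 → 4, so m(4) = 4.
  α_3 = 5: Horner steps 2 → 6, so m(5) = 6.
  α_4 = 3: Horner steps 2 → 2, so m(3) = 2.
Codeword c = [1, 4, 6, 2] ∈ F_7^4.


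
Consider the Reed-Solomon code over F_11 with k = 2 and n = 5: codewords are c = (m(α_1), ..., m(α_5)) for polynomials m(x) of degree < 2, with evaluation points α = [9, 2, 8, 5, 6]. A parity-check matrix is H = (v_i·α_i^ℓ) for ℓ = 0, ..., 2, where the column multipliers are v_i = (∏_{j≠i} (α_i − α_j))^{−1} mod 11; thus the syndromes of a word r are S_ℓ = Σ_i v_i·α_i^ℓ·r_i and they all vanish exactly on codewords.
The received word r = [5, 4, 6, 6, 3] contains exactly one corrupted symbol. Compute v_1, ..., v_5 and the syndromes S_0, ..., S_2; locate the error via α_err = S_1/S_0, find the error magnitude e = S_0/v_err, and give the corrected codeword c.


S = (8, 9, 6), error at position 3, error magnitude e = 9, c = [5, 4, 8, 6, 3].

Step 1: column multipliers v_i = (∏_{j≠i}(α_i − α_j))^{−1} mod 11.
  i = 1 (α = 9): (9−2)(9−8)(9−5)(9−6) = 7·1·4·3 = 84 ≡ 7, so v_1 = 7^{−1} = 8 (mod 11).
  i = 2 (α = 2): (2−9)(2−8)(2−5)(2−6) = (−7)·(−6)·(−3)·(−4) = 504 ≡ 9, so v_2 = 9^{−1} = 5 (mod 11).
  i = 3 (α = 8): (8−9)(8−2)(8−5)(8−6) = (−1)·6·3·2 = −36 ≡ 8, so v_3 = 8^{−1} = 7 (mod 11).
  i = 4 (α = 5): (5−9)(5−2)(5−8)(5−6) = (−4)·3·(−3)·(−1) = −36 ≡ 8, so v_4 = 8^{−1} = 7 (mod 11).
  i = 5 (α = 6): (6−9)(6−2)(6−8)(6−5) = (−3)·4·(−2)·1 = 24 ≡ 2, so v_5 = 2^{−1} = 6 (mod 11).
  v = [8, 5, 7, 7, 6].
Step 2: syndromes of r = [5, 4, 6, 6, 3] (all sums mod 11).
  S_0 = Σ v_i r_i = 8·5 + 5·4 + 7·6 + 7·6 + 6·3 = 162 ≡ 8.
  S_1 = Σ v_i α_i r_i = 8·9·5 + 5·2·4 + 7·8·6 + 7·5·6 + 6·6·3 = 1054 ≡ 9.
  α_i^2 mod 11 = [4, 4, 9, 3, 3].
  S_2 = Σ v_i α_i^2 r_i = 8·4·5 + 5·4·4 + 7·9·6 + 7·3·6 + 6·3·3 = 798 ≡ 6.
  S = (8, 9, 6) ≠ 0, so r is not a codeword (an error is present).
Step 3: locate the error. For a single error e at position i, S_ℓ = v_i·e·α_i^ℓ, so α_err = S_1/S_0.
  S_0^{−1} = 8^{−1} = 7 (mod 11), so α_err = 9·7 = 63 ≡ 8 = α_3. Error position i = 3.
  Consistency check: S_2/S_1 = 6·5 = 30 ≡ 8 = α_err ✓ (single-error assumption holds).
Step 4: error magnitude e = S_0/v_3 = S_0·∏_{j≠3}(α_3 − α_j) = 8·8 = 64 ≡ 9 (mod 11).
Step 5: correct position 3: c_3 = r_3 − e = 6 − 9 ≡ 8 (mod 11). Hence c = [5, 4, 8, 6, 3].
  Check: interpolating c through the α_i gives m(x) = 10 + 8·x (degree < 2) with m(α_i) = c_i for every i, so c is indeed a codeword.


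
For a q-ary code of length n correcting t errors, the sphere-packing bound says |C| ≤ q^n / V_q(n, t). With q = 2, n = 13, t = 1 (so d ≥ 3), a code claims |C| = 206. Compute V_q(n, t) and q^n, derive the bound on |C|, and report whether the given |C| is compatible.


V_q(n, t) = 14, q^n = 8192, Hamming bound = 585, |C| = 206 ≤ bound (satisfied).

Step 1: Compute V_q(n, t) = Σ_{j=0}^1 C(n, j) (q−1)^j.
  j = 0: C(13,0)·(1)^0 = 1·1 = 1.
  j = 1: C(13,1)·(1)^1 = 13·1 = 13.
  V_q(n, t) = 1 + 13 = 14.
Step 2: q^n = 2^13 = 8192.
Step 3: Hamming bound ⌊q^n / V_q(n,t)⌋ = ⌊8192/14⌋ = 585.
Step 4: Compare |C| = 206 to 585: satisfied.
The claimed |C| lies below the Hamming bound.


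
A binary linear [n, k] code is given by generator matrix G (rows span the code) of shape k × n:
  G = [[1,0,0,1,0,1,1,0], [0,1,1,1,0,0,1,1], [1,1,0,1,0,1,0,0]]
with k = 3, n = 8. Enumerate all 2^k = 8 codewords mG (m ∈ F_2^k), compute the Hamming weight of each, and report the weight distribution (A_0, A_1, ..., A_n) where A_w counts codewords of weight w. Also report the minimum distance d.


Weight distribution: A_0 = 1, A_2 = 1, A_3 = 1, A_4 = 2, A_5 = 3. Minimum distance d = 2.

Enumerate all 2^3 = 8 messages m ∈ F_2^3.
For each, compute codeword c = mG in F_2^8, then tally its weight.
  m = 000 → c = 00000000, weight = 0.
  m = 100 → c = 10010110, weight = 4.
  m = 010 → c = 01110011, weight = 5.
  m = 110 → c = 11100101, weight = 5.
  m = 001 → c = 11010100, weight = 4.
  m = 101 → c = 01000010, weight = 2.
  m = 011 → c = 10100111, weight = 5.
  m = 111 → c = 00110001, weight = 3.
Tally weights:
  weight 0: 1 codewords.
  weight 2: 1 codewords.
  weight 3: 1 codewords.
  weight 4: 2 codewords.
  weight 5: 3 codewords.
Minimum distance d = smallest w > 0 with A_w > 0 = 2.
Sanity: Σ A_w = 8 = 2^3 = 8 ✓.


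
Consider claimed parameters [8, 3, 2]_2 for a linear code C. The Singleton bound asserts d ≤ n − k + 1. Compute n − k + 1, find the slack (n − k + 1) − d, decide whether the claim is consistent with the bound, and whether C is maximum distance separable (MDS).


Singleton RHS = n − k + 1 = 6, slack = 4, bound satisfied, not MDS.

Singleton bound: d ≤ n − k + 1.
Here n = 8, k = 3, so n − k + 1 = 6.
Given d = 2, check d ≤ 6: YES.
Slack = (n − k + 1) − d = 4.
The code is NOT MDS (slack = 4 > 0).
Description: the claimed parameters are [8, 3, 2]_2; such a code would be non-MDS.


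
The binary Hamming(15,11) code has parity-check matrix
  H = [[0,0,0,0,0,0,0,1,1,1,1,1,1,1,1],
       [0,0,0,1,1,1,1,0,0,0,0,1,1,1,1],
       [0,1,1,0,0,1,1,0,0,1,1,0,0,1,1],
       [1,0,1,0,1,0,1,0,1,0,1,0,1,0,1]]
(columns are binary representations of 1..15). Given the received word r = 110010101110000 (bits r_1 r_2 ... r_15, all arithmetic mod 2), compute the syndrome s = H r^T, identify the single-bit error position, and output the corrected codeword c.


s = (1, 0, 0, 1)^T, error position = 9, corrected codeword c = 110010100110000

Compute s = H r^T mod 2 one row at a time:
  s_1 = 0 + 1 + 1 + 1 + 0 + 0 + 0 + 0 = 3 ≡ 1 (mod 2).
  s_2 = 0 + 1 + 0 + 1 + 0 + 0 + 0 + 0 = 2 ≡ 0 (mod 2).
  s_3 = 1 + 0 + 0 + 1 + 1 + 1 + 0 + 0 = 4 ≡ 0 (mod 2).
  s_4 = 1 + 0 + 1 + 1 + 1 + 1 + 0 + 0 = 5 ≡ 1 (mod 2).
s = (1, 0, 0, 1)^T — this equals column 9 of H (binary 1001), so error is at position 9.
Correct: flip bit 9 of r = 110010101110000 to get c = 110010100110000.


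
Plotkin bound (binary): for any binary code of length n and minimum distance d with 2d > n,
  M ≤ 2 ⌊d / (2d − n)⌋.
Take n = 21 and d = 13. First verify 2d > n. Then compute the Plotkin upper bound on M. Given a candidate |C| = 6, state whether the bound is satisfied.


Plotkin bound M ≤ 4; given |C| = 6 > bound (violated).

Check applicability: 2d = 26, n = 21.
2d − n = 5 > 0, so Plotkin applies.
Compute d/(2d−n) = 13/5 ≈ 2.6000.
⌊d/(2d−n)⌋ = 2.
Plotkin bound: M ≤ 2·2 = 4.
Given |C| = 6, check: VIOLATED.
This |C| is above the Plotkin bound, so no binary code with n = 21, d = 13 and 6 codewords exists.


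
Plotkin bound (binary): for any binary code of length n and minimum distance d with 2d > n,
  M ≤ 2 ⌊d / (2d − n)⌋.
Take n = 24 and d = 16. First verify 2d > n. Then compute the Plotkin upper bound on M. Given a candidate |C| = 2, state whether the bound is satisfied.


Plotkin bound M ≤ 4; given |C| = 2 ≤ bound (satisfied).

Check applicability: 2d = 32, n = 24.
2d − n = 8 > 0, so Plotkin applies.
Compute d/(2d−n) = 16/8 ≈ 2.0000.
⌊d/(2d−n)⌋ = 2.
Plotkin bound: M ≤ 2·2 = 4.
Given |C| = 2, check: satisfied.
This |C| is below the Plotkin bound.


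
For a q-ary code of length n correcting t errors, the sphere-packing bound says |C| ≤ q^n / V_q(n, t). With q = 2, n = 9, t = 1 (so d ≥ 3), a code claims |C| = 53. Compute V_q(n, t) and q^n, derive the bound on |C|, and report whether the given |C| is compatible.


V_q(n, t) = 10, q^n = 512, Hamming bound = 51, |C| = 53 > bound (violated).

Step 1: Compute V_q(n, t) = Σ_{j=0}^1 C(n, j) (q−1)^j.
  j = 0: C(9,0)·(1)^0 = 1·1 = 1.
  j = 1: C(9,1)·(1)^1 = 9·1 = 9.
  V_q(n, t) = 1 + 9 = 10.
Step 2: q^n = 2^9 = 512.
Step 3: Hamming bound ⌊q^n / V_q(n,t)⌋ = ⌊512/10⌋ = 51.
Step 4: Compare |C| = 53 to 51: violated.
The claimed |C| lies above the Hamming bound, so no 2-ary code of length 9 with d ≥ 3 can have 53 codewords.


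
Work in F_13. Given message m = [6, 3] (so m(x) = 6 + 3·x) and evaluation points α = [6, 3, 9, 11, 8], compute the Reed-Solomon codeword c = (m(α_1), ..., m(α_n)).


c = [11, 2, 7, 0, 4]

Message polynomial: m(x) = 6 + 3·x (mod 13).
For each evaluation point α_i, compute m(α_i) mod 13:
  α_1 = 6: Horner steps 3 → 11, so m(6) = 11.
  α_2 = 3: Horner steps 3 → 2, so m(3) = 2.
  α_3 = 9: Horner steps 3 → 7, so m(9) = 7.
  α_4 = 11: Horner steps 3 → 0, so m(11) = 0.
  α_5 = 8: Horner steps 3 → 4, so m(8) = 4.
Codeword c = [11, 2, 7, 0, 4] ∈ F_13^5.


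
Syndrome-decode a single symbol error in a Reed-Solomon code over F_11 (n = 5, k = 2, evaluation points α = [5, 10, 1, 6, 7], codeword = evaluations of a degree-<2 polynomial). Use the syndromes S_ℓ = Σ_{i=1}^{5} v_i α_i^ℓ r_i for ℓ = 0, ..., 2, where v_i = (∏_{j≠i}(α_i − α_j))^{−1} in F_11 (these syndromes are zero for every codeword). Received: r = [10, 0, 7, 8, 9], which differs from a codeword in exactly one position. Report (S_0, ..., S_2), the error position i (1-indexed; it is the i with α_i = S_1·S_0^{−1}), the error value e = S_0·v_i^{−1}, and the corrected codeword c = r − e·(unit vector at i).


S = (10, 4, 6), error at position 5, error magnitude e = 3, c = [10, 0, 7, 8, 6].

Step 1: column multipliers v_i = (∏_{j≠i}(α_i − α_j))^{−1} mod 11.
  i = 1 (α = 5): (5−10)(5−1)(5−6)(5−7) = (−5)·4·(−1)·(−2) = −40 ≡ 4, so v_1 = 4^{−1} = 3 (mod 11).
  i = 2 (α = 10): (10−5)(10−1)(10−6)(10−7) = 5·9·4·3 = 540 ≡ 1, so v_2 = 1^{−1} = 1 (mod 11).
  i = 3 (α = 1): (1−5)(1−10)(1−6)(1−7) = (−4)·(−9)·(−5)·(−6) = 1080 ≡ 2, so v_3 = 2^{−1} = 6 (mod 11).
  i = 4 (α = 6): (6−5)(6−10)(6−1)(6−7) = 1·(−4)·5·(−1) = 20 ≡ 9, so v_4 = 9^{−1} = 5 (mod 11).
  i = 5 (α = 7): (7−5)(7−10)(7−1)(7−6) = 2·(−3)·6·1 = −36 ≡ 8, so v_5 = 8^{−1} = 7 (mod 11).
  v = [3, 1, 6, 5, 7].
Step 2: syndromes of r = [10, 0, 7, 8, 9] (all sums mod 11).
  S_0 = Σ v_i r_i = 3·10 + 1·0 + 6·7 + 5·8 + 7·9 = 175 ≡ 10.
  S_1 = Σ v_i α_i r_i = 3·5·10 + 1·10·0 + 6·1·7 + 5·6·8 + 7·7·9 = 873 ≡ 4.
  α_i^2 mod 11 = [3, 1, 1, 3, 5].
  S_2 = Σ v_i α_i^2 r_i = 3·3·10 + 1·1·0 + 6·1·7 + 5·3·8 + 7·5·9 = 567 ≡ 6.
  S = (10, 4, 6) ≠ 0, so r is not a codeword (an error is present).
Step 3: locate the error. For a single error e at position i, S_ℓ = v_i·e·α_i^ℓ, so α_err = S_1/S_0.
  S_0^{−1} = 10^{−1} = 10 (mod 11), so α_err = 4·10 = 40 ≡ 7 = α_5. Error position i = 5.
  Consistency check: S_2/S_1 = 6·3 = 18 ≡ 7 = α_err ✓ (single-error assumption holds).
Step 4: error magnitude e = S_0/v_5 = S_0·∏_{j≠5}(α_5 − α_j) = 10·8 = 80 ≡ 3 (mod 11).
Step 5: correct position 5: c_5 = r_5 − e = 9 − 3 ≡ 6 (mod 11). Hence c = [10, 0, 7, 8, 6].
  Check: interpolating c through the α_i gives m(x) = 9 + 9·x (degree < 2) with m(α_i) = c_i for every i, so c is indeed a codeword.


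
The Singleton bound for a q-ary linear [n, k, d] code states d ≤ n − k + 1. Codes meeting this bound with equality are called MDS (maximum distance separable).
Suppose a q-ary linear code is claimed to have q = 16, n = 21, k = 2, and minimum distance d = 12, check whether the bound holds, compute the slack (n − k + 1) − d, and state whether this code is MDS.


Singleton RHS = n − k + 1 = 20, slack = 8, bound satisfied, not MDS.

Singleton bound: d ≤ n − k + 1.
Here n = 21, k = 2, so n − k + 1 = 20.
Given d = 12, check d ≤ 20: YES.
Slack = (n − k + 1) − d = 8.
The code is NOT MDS (slack = 8 > 0).
Description: the claimed parameters are [21, 2, 12]_16; such a code would be non-MDS.


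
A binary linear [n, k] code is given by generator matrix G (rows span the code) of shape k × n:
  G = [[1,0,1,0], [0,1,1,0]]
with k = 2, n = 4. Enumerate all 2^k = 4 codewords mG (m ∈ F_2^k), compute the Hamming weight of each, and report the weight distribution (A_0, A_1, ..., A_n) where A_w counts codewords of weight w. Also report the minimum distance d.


Weight distribution: A_0 = 1, A_2 = 3. Minimum distance d = 2.

Enumerate all 2^2 = 4 messages m ∈ F_2^2.
For each, compute codeword c = mG in F_2^4, then tally its weight.
  m = 00 → c = 0000, weight = 0.
  m = 10 → c = 1010, weight = 2.
  m = 01 → c = 0110, weight = 2.
  m = 11 → c = 1100, weight = 2.
Tally weights:
  weight 0: 1 codewords.
  weight 2: 3 codewords.
Minimum distance d = smallest w > 0 with A_w > 0 = 2.
Sanity: Σ A_w = 4 = 2^2 = 4 ✓.
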